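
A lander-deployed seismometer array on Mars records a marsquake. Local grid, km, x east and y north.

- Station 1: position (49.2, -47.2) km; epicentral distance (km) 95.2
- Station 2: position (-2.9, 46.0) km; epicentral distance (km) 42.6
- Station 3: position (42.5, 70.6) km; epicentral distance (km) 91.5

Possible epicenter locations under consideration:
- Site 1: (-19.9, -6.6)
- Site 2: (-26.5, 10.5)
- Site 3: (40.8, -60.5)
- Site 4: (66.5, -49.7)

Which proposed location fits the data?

For each candidate, compare |candidate − station| to the reported distance:
Site 1: residuals Station 1 15.1, Station 2 12.7, Station 3 7.8 → max 15.1 km
Site 2: residuals Station 1 0.0, Station 2 0.0, Station 3 0.0 → max 0.0 km
Site 3: residuals Station 1 79.5, Station 2 72.5, Station 3 39.6 → max 79.5 km
Site 4: residuals Station 1 77.7, Station 2 75.6, Station 3 31.2 → max 77.7 km
Only Site 2 has all residuals ≈ 0.

Site 2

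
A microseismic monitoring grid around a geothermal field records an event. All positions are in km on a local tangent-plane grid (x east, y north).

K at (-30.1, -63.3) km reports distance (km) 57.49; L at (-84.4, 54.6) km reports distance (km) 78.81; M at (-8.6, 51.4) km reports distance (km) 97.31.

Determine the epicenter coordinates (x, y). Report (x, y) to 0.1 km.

Circle about each station: (x + 30.1)² + (y + 63.3)² = 57.49²; (x + 84.4)² + (y − 54.6)² = 78.81²; (x + 8.6)² + (y − 51.4)² = 97.31².
Subtracting the K equation from the L and M equations removes the quadratic terms:
-108.6 x + 235.8 y = 2285.70
43.0 x + 229.4 y = -8361.12
Solving the 2×2 system: x ≈ -71.2, y ≈ -23.1 km.
Check against K (with the unrounded x, y): √((x + 30.1)²+(y + 63.3)²) = 57.49 ≈ 57.49 km. ✓

(-71.2, -23.1)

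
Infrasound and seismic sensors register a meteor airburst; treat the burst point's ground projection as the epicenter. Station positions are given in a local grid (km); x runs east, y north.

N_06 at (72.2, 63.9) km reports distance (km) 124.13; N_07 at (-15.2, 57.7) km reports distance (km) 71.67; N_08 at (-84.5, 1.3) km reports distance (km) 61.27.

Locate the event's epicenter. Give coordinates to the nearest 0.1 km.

Circle about each station: (x − 72.2)² + (y − 63.9)² = 124.13²; (x + 15.2)² + (y − 57.7)² = 71.67²; (x + 84.5)² + (y − 1.3)² = 61.27².
Subtracting pairs of circle equations eliminates x²+y² and gives linear equations (the radical axes):
-174.8 x − 12.4 y = 4535.95
-313.4 x − 125.2 y = 9500.13
Solving the 2×2 system: x ≈ -25.0, y ≈ -13.3 km.

(-25.0, -13.3)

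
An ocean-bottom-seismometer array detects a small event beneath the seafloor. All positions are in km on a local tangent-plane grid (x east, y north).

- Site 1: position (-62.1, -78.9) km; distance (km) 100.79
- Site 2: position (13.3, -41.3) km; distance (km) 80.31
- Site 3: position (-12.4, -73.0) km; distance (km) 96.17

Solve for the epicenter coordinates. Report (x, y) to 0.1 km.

-39.4 km east, 19.3 km north

Circle about each station: (x + 62.1)² + (y + 78.9)² = 100.79²; (x − 13.3)² + (y + 41.3)² = 80.31²; (x + 12.4)² + (y + 73.0)² = 96.17².
Subtracting the Site 1 equation from the Site 2 and Site 3 equations removes the quadratic terms:
150.8 x + 75.2 y = -4490.11
99.4 x + 11.8 y = -3688.90
Solving the 2×2 system: x ≈ -39.4, y ≈ 19.3 km.
Check against Site 1 (with the unrounded x, y): √((x + 62.1)²+(y + 78.9)²) = 100.80 ≈ 100.79 km. ✓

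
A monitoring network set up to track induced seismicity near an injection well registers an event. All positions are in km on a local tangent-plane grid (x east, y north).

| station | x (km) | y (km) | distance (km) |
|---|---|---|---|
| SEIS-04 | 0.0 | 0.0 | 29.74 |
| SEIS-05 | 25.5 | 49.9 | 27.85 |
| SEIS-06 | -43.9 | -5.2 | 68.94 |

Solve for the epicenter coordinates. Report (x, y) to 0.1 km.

Circle about each station: x² + y² = 29.74²; (x − 25.5)² + (y − 49.9)² = 27.85²; (x + 43.9)² + (y + 5.2)² = 68.94².
Subtracting the SEIS-04 equation from the SEIS-05 and SEIS-06 equations removes the quadratic terms:
51.0 x + 99.8 y = 3249.11
-87.8 x − 10.4 y = -1914.01
Solving the 2×2 system: x ≈ 19.1, y ≈ 22.8 km.

(19.1, 22.8)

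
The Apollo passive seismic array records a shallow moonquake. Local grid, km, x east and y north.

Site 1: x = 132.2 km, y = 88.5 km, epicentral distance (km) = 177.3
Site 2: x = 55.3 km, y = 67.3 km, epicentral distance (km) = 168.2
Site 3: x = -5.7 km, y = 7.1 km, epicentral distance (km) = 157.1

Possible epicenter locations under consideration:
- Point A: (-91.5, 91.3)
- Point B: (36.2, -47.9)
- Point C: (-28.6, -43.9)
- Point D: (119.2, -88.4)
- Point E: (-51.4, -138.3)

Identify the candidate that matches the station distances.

For each candidate, compare |candidate − station| to the reported distance:
Point A: residuals Site 1 46.4, Site 2 19.5, Site 3 36.9 → max 46.4 km
Point B: residuals Site 1 10.5, Site 2 51.4, Site 3 88.0 → max 88.0 km
Point C: residuals Site 1 31.0, Site 2 28.9, Site 3 101.2 → max 101.2 km
Point D: residuals Site 1 0.1, Site 2 0.1, Site 3 0.1 → max 0.1 km
Point E: residuals Site 1 114.5, Site 2 63.4, Site 3 4.7 → max 114.5 km
Only Point D has all residuals ≈ 0.

Point D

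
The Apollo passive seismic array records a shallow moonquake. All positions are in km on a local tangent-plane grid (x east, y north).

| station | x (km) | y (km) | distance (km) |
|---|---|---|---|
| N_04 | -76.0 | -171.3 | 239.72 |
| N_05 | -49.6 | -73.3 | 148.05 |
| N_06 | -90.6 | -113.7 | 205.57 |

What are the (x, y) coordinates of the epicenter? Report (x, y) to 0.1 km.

x ≈ 60.3 km, y ≈ 25.9 km

Circle about each station: (x + 76.0)² + (y + 171.3)² = 239.72²; (x + 49.6)² + (y + 73.3)² = 148.05²; (x + 90.6)² + (y + 113.7)² = 205.57².
Subtracting the N_04 equation from the N_05 and N_06 equations removes the quadratic terms:
52.8 x + 196.0 y = 8260.24
-29.2 x + 115.2 y = 1223.01
Solving the 2×2 system: x ≈ 60.3, y ≈ 25.9 km.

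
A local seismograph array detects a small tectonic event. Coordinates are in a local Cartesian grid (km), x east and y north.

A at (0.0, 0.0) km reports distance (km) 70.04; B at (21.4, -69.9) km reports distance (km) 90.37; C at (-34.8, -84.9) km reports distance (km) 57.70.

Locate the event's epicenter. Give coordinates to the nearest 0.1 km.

x ≈ -61.4 km, y ≈ -33.7 km

Circle about each station: x² + y² = 70.04²; (x − 21.4)² + (y + 69.9)² = 90.37²; (x + 34.8)² + (y + 84.9)² = 57.70².
Subtracting pairs of circle equations eliminates x²+y² and gives linear equations (the radical axes):
42.8 x − 139.8 y = 2082.83
-69.6 x − 169.8 y = 9995.36
Solving the 2×2 system: x ≈ -61.4, y ≈ -33.7 km.
Check against A (with the unrounded x, y): √(x²+y²) = 70.04 ≈ 70.04 km. ✓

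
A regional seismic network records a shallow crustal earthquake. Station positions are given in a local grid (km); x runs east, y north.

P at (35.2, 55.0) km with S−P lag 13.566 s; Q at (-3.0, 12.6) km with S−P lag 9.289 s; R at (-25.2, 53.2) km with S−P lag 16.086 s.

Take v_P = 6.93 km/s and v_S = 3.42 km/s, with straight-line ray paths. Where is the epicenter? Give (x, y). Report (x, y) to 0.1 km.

Distance from S−P lag: d = Δt · v_P v_S / (v_P − v_S) = Δt · (6.93·3.42)/(6.93−3.42) ≈ 6.7523·Δt.
So d_P = 91.60, d_Q = 62.72, d_R = 108.62 km.
Circle about each station: (x − 35.2)² + (y − 55.0)² = 91.60²; (x + 3.0)² + (y − 12.6)² = 62.72²; (x + 25.2)² + (y − 53.2)² = 108.62².
Subtracting pairs of circle equations eliminates x²+y² and gives linear equations (the radical axes):
-76.4 x − 84.8 y = 360.48
-120.8 x − 3.6 y = -4206.50
Solving the 2×2 system: x ≈ 35.9, y ≈ -36.6 km.

x ≈ 35.9 km, y ≈ -36.6 km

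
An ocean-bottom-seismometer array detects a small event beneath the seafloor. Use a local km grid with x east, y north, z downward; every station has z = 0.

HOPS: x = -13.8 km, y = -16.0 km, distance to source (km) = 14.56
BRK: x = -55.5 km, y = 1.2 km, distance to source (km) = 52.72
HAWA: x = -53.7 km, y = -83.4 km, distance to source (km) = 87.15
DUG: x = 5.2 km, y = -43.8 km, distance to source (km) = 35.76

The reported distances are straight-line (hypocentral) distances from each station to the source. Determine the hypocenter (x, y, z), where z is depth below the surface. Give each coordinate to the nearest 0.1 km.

x ≈ -5.6 km, y ≈ -11.6 km, depth ≈ 11.2 km

Each station gives a sphere (x−x_i)² + (y−y_i)² + z² = d_i² (stations at z=0).
Subtracting the HOPS sphere from BRK and HAWA: z² cancels, leaving linear equations in x and y:
-83.4 x + 34.4 y = 67.85
-79.8 x − 134.8 y = 2009.68
Solving: x ≈ -5.596, y ≈ -11.596 km (keep extra digits for the depth step; rounded: -5.6, -11.6).
Then from the HOPS sphere: z² = 14.56² − (x + 13.8)² − (y + 16.0)² with x = -5.596, y = -11.596, so z ≈ 11.193 ≈ 11.2 km.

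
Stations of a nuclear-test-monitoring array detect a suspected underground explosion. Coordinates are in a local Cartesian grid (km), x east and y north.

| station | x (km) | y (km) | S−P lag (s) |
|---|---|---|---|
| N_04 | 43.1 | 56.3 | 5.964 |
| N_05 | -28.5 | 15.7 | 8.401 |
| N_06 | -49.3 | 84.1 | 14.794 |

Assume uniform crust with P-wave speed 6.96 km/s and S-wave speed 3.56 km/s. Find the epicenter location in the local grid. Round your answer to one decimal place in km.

Distance from S−P lag: d = Δt · v_P v_S / (v_P − v_S) = Δt · (6.96·3.56)/(6.96−3.56) ≈ 7.2875·Δt.
So d_N_04 = 43.46, d_N_05 = 61.22, d_N_06 = 107.81 km.
Circle about each station: (x − 43.1)² + (y − 56.3)² = 43.46²; (x + 28.5)² + (y − 15.7)² = 61.22²; (x + 49.3)² + (y − 84.1)² = 107.81².
Subtracting the N_04 equation from the N_05 and N_06 equations removes the quadratic terms:
-143.2 x − 81.2 y = -5827.68
-184.8 x + 55.6 y = -5258.22
Solving the 2×2 system: x ≈ 32.7, y ≈ 14.1 km.

x ≈ 32.7 km, y ≈ 14.1 km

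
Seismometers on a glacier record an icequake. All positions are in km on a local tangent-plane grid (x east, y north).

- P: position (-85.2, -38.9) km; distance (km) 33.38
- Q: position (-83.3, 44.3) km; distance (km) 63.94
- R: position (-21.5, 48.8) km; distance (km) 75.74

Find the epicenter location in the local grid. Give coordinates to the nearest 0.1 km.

x ≈ -61.2 km, y ≈ -15.7 km

Circle about each station: (x + 85.2)² + (y + 38.9)² = 33.38²; (x + 83.3)² + (y − 44.3)² = 63.94²; (x + 21.5)² + (y − 48.8)² = 75.74².
Subtracting the P equation from the Q and R equations removes the quadratic terms:
3.8 x + 166.4 y = -2844.97
127.4 x + 175.4 y = -10550.88
Solving the 2×2 system: x ≈ -61.2, y ≈ -15.7 km.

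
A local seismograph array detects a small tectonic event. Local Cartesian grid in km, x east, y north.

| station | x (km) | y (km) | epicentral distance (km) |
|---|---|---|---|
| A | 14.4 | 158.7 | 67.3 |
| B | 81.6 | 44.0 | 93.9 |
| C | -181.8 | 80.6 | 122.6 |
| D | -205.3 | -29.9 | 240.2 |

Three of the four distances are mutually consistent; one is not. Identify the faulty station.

C

Solve using three stations at a time. Using A, B, D (subtract circle equations pairwise → linear system) gives (x, y) ≈ (1.3, 92.7).
Distances from that point to each station vs reported:
  A: calculated 67.3 vs reported 67.3 → residual 0.0 km
  B: calculated 93.9 vs reported 93.9 → residual 0.0 km
  C: calculated 183.5 vs reported 122.6 → residual 60.9 km
  D: calculated 240.2 vs reported 240.2 → residual 0.0 km
A, B, D are mutually consistent (residuals ≈ 0); C is off by 60.9 km.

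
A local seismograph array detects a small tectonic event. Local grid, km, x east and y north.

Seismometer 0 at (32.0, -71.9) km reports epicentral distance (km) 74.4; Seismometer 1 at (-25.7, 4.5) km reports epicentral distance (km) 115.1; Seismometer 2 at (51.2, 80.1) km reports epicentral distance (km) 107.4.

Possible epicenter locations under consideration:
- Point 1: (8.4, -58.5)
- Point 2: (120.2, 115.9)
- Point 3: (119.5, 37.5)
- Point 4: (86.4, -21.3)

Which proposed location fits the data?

For each candidate, compare |candidate − station| to the reported distance:
Point 1: residuals Seismometer 0 47.3, Seismometer 1 43.5, Seismometer 2 37.7 → max 47.3 km
Point 2: residuals Seismometer 0 133.1, Seismometer 1 68.5, Seismometer 2 29.7 → max 133.1 km
Point 3: residuals Seismometer 0 65.7, Seismometer 1 33.8, Seismometer 2 26.9 → max 65.7 km
Point 4: residuals Seismometer 0 0.1, Seismometer 1 0.1, Seismometer 2 0.1 → max 0.1 km
Only Point 4 has all residuals ≈ 0.

Point 4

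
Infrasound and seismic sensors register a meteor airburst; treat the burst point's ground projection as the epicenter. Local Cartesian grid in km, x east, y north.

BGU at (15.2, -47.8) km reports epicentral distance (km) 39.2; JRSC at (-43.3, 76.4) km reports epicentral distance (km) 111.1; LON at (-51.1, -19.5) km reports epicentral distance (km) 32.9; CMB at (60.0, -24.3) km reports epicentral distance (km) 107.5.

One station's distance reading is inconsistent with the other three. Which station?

CMB

Solve using three stations at a time. Using BGU, JRSC, LON (subtract circle equations pairwise → linear system) gives (x, y) ≈ (-20.8, -32.4).
Distances from that point to each station vs reported:
  BGU: calculated 39.2 vs reported 39.2 → residual 0.0 km
  JRSC: calculated 111.1 vs reported 111.1 → residual 0.0 km
  LON: calculated 32.9 vs reported 32.9 → residual 0.0 km
  CMB: calculated 81.2 vs reported 107.5 → residual 26.3 km
BGU, JRSC, LON are mutually consistent (residuals ≈ 0); CMB is off by 26.3 km.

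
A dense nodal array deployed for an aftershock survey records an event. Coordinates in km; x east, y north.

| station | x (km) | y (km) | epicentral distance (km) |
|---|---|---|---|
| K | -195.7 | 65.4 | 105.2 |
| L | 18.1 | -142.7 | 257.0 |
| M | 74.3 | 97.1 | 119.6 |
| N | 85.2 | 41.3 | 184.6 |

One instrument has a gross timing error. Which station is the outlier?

Solve using three stations at a time. Using K, L, N (subtract circle equations pairwise → linear system) gives (x, y) ≈ (-93.2, 89.0).
Distances from that point to each station vs reported:
  K: calculated 105.2 vs reported 105.2 → residual 0.0 km
  L: calculated 257.0 vs reported 257.0 → residual 0.0 km
  M: calculated 167.6 vs reported 119.6 → residual 48.0 km
  N: calculated 184.6 vs reported 184.6 → residual 0.0 km
K, L, N are mutually consistent (residuals ≈ 0); M is off by 48.0 km.

M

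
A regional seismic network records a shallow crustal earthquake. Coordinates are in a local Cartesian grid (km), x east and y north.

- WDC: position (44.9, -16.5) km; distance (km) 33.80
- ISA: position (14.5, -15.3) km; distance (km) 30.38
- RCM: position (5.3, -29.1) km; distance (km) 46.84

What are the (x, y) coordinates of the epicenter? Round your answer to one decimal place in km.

Circle about each station: (x − 44.9)² + (y + 16.5)² = 33.80²; (x − 14.5)² + (y + 15.3)² = 30.38²; (x − 5.3)² + (y + 29.1)² = 46.84².
Subtracting the WDC equation from the ISA and RCM equations removes the quadratic terms:
-60.8 x + 2.4 y = -1624.42
-79.2 x − 25.2 y = -2464.91
Solving the 2×2 system: x ≈ 27.2, y ≈ 12.3 km.
Check against WDC (with the unrounded x, y): √((x − 44.9)²+(y + 16.5)²) = 33.82 ≈ 33.80 km. ✓

x ≈ 27.2 km, y ≈ 12.3 km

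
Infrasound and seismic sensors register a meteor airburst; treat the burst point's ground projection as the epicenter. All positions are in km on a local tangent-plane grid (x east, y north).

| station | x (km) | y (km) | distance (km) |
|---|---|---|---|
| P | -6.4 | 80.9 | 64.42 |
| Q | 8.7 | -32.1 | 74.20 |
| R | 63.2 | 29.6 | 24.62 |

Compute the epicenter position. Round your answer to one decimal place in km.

x ≈ 39.3 km, y ≈ 35.5 km

Circle about each station: (x + 6.4)² + (y − 80.9)² = 64.42²; (x − 8.7)² + (y + 32.1)² = 74.20²; (x − 63.2)² + (y − 29.6)² = 24.62².
Subtracting pairs of circle equations eliminates x²+y² and gives linear equations (the radical axes):
30.2 x − 226.0 y = -6835.37
139.2 x − 102.6 y = 1828.42
Solving the 2×2 system: x ≈ 39.3, y ≈ 35.5 km.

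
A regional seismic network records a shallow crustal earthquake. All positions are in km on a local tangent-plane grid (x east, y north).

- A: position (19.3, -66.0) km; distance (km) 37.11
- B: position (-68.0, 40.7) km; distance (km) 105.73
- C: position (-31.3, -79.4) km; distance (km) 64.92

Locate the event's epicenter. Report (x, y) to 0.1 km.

x ≈ 10.7 km, y ≈ -29.9 km

Circle about each station: (x − 19.3)² + (y + 66.0)² = 37.11²; (x + 68.0)² + (y − 40.7)² = 105.73²; (x + 31.3)² + (y + 79.4)² = 64.92².
Subtracting pairs of circle equations eliminates x²+y² and gives linear equations (the radical axes):
-174.6 x + 213.4 y = -8249.68
-101.2 x − 26.8 y = -281.89
Solving the 2×2 system: x ≈ 10.7, y ≈ -29.9 km.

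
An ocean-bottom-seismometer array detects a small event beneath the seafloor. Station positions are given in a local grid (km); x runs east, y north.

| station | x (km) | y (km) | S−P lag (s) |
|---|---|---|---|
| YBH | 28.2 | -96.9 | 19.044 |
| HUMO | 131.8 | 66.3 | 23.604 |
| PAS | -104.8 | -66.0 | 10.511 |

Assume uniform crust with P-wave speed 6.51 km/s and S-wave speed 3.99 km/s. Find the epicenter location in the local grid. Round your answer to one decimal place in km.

Distance from S−P lag: d = Δt · v_P v_S / (v_P − v_S) = Δt · (6.51·3.99)/(6.51−3.99) ≈ 10.3075·Δt.
So d_YBH = 196.30, d_HUMO = 243.30, d_PAS = 108.34 km.
Circle about each station: (x − 28.2)² + (y + 96.9)² = 196.30²; (x − 131.8)² + (y − 66.3)² = 243.30²; (x + 104.8)² + (y + 66.0)² = 108.34².
Subtracting the YBH equation from the HUMO and PAS equations removes the quadratic terms:
207.2 x + 326.4 y = -9079.12
-266.0 x + 61.8 y = 31950.32
Solving the 2×2 system: x ≈ -110.3, y ≈ 42.2 km.

(-110.3, 42.2)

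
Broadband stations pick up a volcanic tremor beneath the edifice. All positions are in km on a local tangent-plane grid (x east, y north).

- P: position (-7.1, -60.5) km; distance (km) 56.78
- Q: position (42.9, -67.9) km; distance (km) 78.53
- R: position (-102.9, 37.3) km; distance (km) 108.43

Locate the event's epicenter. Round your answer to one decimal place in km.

Circle about each station: (x + 7.1)² + (y + 60.5)² = 56.78²; (x − 42.9)² + (y + 67.9)² = 78.53²; (x + 102.9)² + (y − 37.3)² = 108.43².
Subtracting pairs of circle equations eliminates x²+y² and gives linear equations (the radical axes):
100.0 x − 14.8 y = -202.83
-191.6 x + 195.6 y = -264.06
Solving the 2×2 system: x ≈ -2.6, y ≈ -3.9 km.
Check against P (with the unrounded x, y): √((x + 7.1)²+(y + 60.5)²) = 56.78 ≈ 56.78 km. ✓

x ≈ -2.6 km, y ≈ -3.9 km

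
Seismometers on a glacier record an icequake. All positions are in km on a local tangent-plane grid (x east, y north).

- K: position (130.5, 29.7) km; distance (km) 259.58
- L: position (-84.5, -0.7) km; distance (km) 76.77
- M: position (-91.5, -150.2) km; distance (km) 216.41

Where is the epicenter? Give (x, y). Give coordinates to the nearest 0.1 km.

x ≈ -126.9 km, y ≈ 63.3 km

Circle about each station: (x − 130.5)² + (y − 29.7)² = 259.58²; (x + 84.5)² + (y + 0.7)² = 76.77²; (x + 91.5)² + (y + 150.2)² = 216.41².
Subtracting pairs of circle equations eliminates x²+y² and gives linear equations (the radical axes):
-430.0 x − 60.8 y = 50716.54
-444.0 x − 359.8 y = 33568.44
Solving the 2×2 system: x ≈ -126.9, y ≈ 63.3 km.
Check against K (with the unrounded x, y): √((x − 130.5)²+(y − 29.7)²) = 259.58 ≈ 259.58 km. ✓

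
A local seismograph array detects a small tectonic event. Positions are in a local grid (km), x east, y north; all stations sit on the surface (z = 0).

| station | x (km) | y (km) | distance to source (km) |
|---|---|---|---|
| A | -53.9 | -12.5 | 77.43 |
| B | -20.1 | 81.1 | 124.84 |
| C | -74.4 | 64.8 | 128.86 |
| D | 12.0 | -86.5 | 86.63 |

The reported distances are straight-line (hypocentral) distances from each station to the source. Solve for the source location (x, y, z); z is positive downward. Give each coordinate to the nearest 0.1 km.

Each station gives a sphere (x−x_i)² + (y−y_i)² + z² = d_i² (stations at z=0).
Subtracting the A sphere from B and C: z² cancels, leaving linear equations in x and y:
67.6 x + 187.2 y = -5669.86
-41.0 x + 154.6 y = -3936.55
Solving: x ≈ -7.704, y ≈ -27.506 km (keep extra digits for the depth step; rounded: -7.7, -27.5).
Then from the A sphere: z² = 77.43² − (x + 53.9)² − (y + 12.5)² with x = -7.704, y = -27.506, so z ≈ 60.301 ≈ 60.3 km.

(-7.7, -27.5, 60.3)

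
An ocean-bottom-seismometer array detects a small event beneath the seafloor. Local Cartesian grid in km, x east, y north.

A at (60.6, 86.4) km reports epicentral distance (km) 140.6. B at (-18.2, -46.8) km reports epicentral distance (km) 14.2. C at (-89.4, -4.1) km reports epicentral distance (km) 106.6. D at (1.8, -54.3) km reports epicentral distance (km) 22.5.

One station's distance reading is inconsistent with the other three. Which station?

C

Solve using three stations at a time. Using A, B, D (subtract circle equations pairwise → linear system) gives (x, y) ≈ (-10.0, -35.2).
Distances from that point to each station vs reported:
  A: calculated 140.6 vs reported 140.6 → residual 0.0 km
  B: calculated 14.2 vs reported 14.2 → residual 0.0 km
  C: calculated 85.2 vs reported 106.6 → residual 21.4 km
  D: calculated 22.5 vs reported 22.5 → residual 0.0 km
A, B, D are mutually consistent (residuals ≈ 0); C is off by 21.4 km.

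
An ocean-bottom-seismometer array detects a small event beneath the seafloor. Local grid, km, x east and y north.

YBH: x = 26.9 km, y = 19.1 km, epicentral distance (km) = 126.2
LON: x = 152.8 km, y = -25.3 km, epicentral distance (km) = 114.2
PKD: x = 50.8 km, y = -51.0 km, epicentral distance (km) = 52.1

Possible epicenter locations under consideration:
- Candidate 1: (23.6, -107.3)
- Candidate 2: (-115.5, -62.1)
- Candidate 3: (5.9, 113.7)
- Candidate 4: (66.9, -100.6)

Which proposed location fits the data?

For each candidate, compare |candidate − station| to the reported distance:
Candidate 1: residuals YBH 0.2, LON 38.8, PKD 10.4 → max 38.8 km
Candidate 2: residuals YBH 37.7, LON 156.6, PKD 114.6 → max 156.6 km
Candidate 3: residuals YBH 29.3, LON 88.0, PKD 118.6 → max 118.6 km
Candidate 4: residuals YBH 0.0, LON 0.0, PKD 0.0 → max 0.0 km
Only Candidate 4 has all residuals ≈ 0.

Candidate 4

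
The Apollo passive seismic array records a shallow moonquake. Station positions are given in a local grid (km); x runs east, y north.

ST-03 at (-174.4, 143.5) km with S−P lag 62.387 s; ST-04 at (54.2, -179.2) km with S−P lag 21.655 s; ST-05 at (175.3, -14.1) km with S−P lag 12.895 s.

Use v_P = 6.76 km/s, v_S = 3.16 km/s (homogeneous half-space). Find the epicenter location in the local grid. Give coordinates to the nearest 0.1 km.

x ≈ 126.1 km, y ≈ -72.7 km

Distance from S−P lag: d = Δt · v_P v_S / (v_P − v_S) = Δt · (6.76·3.16)/(6.76−3.16) ≈ 5.9338·Δt.
So d_ST-03 = 370.19, d_ST-04 = 128.50, d_ST-05 = 76.52 km.
Circle about each station: (x + 174.4)² + (y − 143.5)² = 370.19²; (x − 54.2)² + (y + 179.2)² = 128.50²; (x − 175.3)² + (y + 14.1)² = 76.52².
Subtracting the ST-03 equation from the ST-04 and ST-05 equations removes the quadratic terms:
457.2 x − 645.4 y = 104571.06
699.4 x − 315.2 y = 111106.62
Solving the 2×2 system: x ≈ 126.1, y ≈ -72.7 km.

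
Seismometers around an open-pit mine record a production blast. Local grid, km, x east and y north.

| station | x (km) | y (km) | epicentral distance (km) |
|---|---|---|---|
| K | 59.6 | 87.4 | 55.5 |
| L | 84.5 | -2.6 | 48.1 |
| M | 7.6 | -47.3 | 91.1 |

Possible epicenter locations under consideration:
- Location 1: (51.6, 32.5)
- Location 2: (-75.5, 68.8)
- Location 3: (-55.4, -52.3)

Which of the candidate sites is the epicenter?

For each candidate, compare |candidate − station| to the reported distance:
Location 1: residuals K 0.0, L 0.0, M 0.0 → max 0.0 km
Location 2: residuals K 80.9, L 127.1, M 51.7 → max 127.1 km
Location 3: residuals K 125.4, L 100.4, M 27.9 → max 125.4 km
Only Location 1 has all residuals ≈ 0.

Location 1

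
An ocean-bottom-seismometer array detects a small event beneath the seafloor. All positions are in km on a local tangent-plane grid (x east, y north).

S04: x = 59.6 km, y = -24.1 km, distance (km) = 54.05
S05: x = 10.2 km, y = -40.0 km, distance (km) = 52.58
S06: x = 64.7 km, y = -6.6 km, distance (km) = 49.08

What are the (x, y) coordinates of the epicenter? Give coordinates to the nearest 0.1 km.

19.2 km east, 11.8 km north

Circle about each station: (x − 59.6)² + (y + 24.1)² = 54.05²; (x − 10.2)² + (y + 40.0)² = 52.58²; (x − 64.7)² + (y + 6.6)² = 49.08².
Subtracting pairs of circle equations eliminates x²+y² and gives linear equations (the radical axes):
-98.8 x − 31.8 y = -2272.18
10.2 x + 35.0 y = 609.24
Solving the 2×2 system: x ≈ 19.2, y ≈ 11.8 km.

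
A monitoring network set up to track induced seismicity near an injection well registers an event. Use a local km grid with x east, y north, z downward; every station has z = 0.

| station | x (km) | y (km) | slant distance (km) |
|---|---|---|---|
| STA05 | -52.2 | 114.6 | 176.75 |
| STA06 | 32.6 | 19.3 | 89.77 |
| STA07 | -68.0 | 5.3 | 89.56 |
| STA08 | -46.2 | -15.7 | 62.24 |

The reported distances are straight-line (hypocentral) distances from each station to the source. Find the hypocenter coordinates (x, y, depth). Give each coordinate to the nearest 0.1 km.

Each station gives a sphere (x−x_i)² + (y−y_i)² + z² = d_i² (stations at z=0).
Subtracting the STA05 sphere from STA06 and STA07: z² cancels, leaving linear equations in x and y:
169.6 x − 190.6 y = 8759.16
-31.6 x − 218.6 y = 12013.66
Solving: x ≈ -8.702, y ≈ -53.699 km (keep extra digits for the depth step; rounded: -8.7, -53.7).
Then from the STA05 sphere: z² = 176.75² − (x + 52.2)² − (y − 114.6)² with x = -8.702, y = -53.699, so z ≈ 31.999 ≈ 32.0 km.

(-8.7, -53.7, 32.0)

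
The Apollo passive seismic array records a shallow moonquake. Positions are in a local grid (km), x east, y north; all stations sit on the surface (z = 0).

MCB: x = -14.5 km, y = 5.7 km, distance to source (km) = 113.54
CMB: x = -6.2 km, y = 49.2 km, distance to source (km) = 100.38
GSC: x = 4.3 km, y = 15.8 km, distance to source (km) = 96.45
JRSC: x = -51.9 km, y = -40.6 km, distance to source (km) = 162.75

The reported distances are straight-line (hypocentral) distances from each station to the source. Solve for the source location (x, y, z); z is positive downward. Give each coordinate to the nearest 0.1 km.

(72.5, 44.0, 62.1)

Each station gives a sphere (x−x_i)² + (y−y_i)² + z² = d_i² (stations at z=0).
Subtracting the MCB sphere from CMB and GSC: z² cancels, leaving linear equations in x and y:
16.6 x + 87.0 y = 5031.53
37.6 x + 20.2 y = 3614.12
Solving: x ≈ 72.480, y ≈ 44.004 km (keep extra digits for the depth step; rounded: 72.5, 44.0).
Then from the MCB sphere: z² = 113.54² − (x + 14.5)² − (y − 5.7)² with x = 72.480, y = 44.004, so z ≈ 62.118 ≈ 62.1 km.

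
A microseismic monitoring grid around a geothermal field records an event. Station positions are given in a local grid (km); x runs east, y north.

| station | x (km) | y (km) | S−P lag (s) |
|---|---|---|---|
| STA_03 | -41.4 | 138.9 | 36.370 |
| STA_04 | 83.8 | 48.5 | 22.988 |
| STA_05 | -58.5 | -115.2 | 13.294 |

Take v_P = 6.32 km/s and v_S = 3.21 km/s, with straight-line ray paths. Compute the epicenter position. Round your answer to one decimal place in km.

Distance from S−P lag: d = Δt · v_P v_S / (v_P − v_S) = Δt · (6.32·3.21)/(6.32−3.21) ≈ 6.5232·Δt.
So d_STA_03 = 237.25, d_STA_04 = 149.96, d_STA_05 = 86.72 km.
Circle about each station: (x + 41.4)² + (y − 138.9)² = 237.25²; (x − 83.8)² + (y − 48.5)² = 149.96²; (x + 58.5)² + (y + 115.2)² = 86.72².
Subtracting the STA_03 equation from the STA_04 and STA_05 equations removes the quadratic terms:
250.4 x − 180.8 y = 22167.08
-34.2 x − 508.2 y = 44453.32
Solving the 2×2 system: x ≈ 24.2, y ≈ -89.1 km.
Check against STA_03 (with the unrounded x, y): √((x + 41.4)²+(y − 138.9)²) = 237.25 ≈ 237.25 km. ✓

24.2 km east, -89.1 km north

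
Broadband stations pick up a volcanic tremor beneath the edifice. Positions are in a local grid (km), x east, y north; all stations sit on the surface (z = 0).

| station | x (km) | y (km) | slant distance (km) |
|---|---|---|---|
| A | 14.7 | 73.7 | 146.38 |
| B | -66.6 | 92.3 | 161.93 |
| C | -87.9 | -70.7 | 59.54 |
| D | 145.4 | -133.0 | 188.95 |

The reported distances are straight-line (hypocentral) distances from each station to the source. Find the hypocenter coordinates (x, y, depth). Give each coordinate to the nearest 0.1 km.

x ≈ -30.3 km, y ≈ -64.9 km, depth ≈ 13.9 km

Each station gives a sphere (x−x_i)² + (y−y_i)² + z² = d_i² (stations at z=0).
Subtracting the A sphere from B and C: z² cancels, leaving linear equations in x and y:
-162.6 x + 37.2 y = 2512.85
-205.2 x − 288.8 y = 24959.21
Solving: x ≈ -30.301, y ≈ -64.894 km (keep extra digits for the depth step; rounded: -30.3, -64.9).
Then from the A sphere: z² = 146.38² − (x − 14.7)² − (y − 73.7)² with x = -30.301, y = -64.894, so z ≈ 13.918 ≈ 13.9 km.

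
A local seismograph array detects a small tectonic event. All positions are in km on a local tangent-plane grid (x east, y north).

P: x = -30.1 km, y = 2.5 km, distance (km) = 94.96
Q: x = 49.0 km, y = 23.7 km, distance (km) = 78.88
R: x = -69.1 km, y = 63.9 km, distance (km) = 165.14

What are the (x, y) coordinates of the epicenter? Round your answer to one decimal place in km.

45.4 km east, -55.1 km north

Circle about each station: (x + 30.1)² + (y − 2.5)² = 94.96²; (x − 49.0)² + (y − 23.7)² = 78.88²; (x + 69.1)² + (y − 63.9)² = 165.14².
Subtracting pairs of circle equations eliminates x²+y² and gives linear equations (the radical axes):
158.2 x + 42.4 y = 4845.78
-78.0 x + 122.8 y = -10308.06
Solving the 2×2 system: x ≈ 45.4, y ≈ -55.1 km.
Check against P (with the unrounded x, y): √((x + 30.1)²+(y − 2.5)²) = 94.97 ≈ 94.96 km. ✓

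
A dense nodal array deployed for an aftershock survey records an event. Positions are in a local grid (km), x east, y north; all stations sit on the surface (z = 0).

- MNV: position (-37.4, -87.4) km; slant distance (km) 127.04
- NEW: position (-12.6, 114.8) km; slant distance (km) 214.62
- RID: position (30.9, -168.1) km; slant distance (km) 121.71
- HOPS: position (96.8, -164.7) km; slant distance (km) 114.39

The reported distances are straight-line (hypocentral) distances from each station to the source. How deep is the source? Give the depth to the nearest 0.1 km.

Each station gives a sphere (x−x_i)² + (y−y_i)² + z² = d_i² (stations at z=0).
Subtracting the MNV sphere from NEW and RID: z² cancels, leaving linear equations in x and y:
49.6 x + 404.4 y = -25622.30
136.6 x − 161.4 y = 21500.74
Solving: x ≈ 72.090, y ≈ -72.201 km (keep extra digits for the depth step; rounded: 72.1, -72.2).
Then from the MNV sphere: z² = 127.04² − (x + 37.4)² − (y + 87.4)² with x = 72.090, y = -72.201, so z ≈ 62.611 ≈ 62.6 km.

62.6 km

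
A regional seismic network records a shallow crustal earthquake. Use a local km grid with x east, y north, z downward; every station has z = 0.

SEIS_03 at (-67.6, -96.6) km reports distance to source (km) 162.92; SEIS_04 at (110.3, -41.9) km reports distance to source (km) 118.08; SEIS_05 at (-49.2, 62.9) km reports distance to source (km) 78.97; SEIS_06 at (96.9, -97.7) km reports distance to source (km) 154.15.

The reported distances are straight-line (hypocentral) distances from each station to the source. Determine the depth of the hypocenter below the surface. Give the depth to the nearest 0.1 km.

depth ≈ 14.9 km

Each station gives a sphere (x−x_i)² + (y−y_i)² + z² = d_i² (stations at z=0).
Subtracting the SEIS_03 sphere from SEIS_04 and SEIS_05: z² cancels, leaving linear equations in x and y:
355.8 x + 109.4 y = 12620.42
36.8 x + 319.0 y = 12782.40
Solving: x ≈ 24.001, y ≈ 37.301 km (keep extra digits for the depth step; rounded: 24.0, 37.3).
Then from the SEIS_03 sphere: z² = 162.92² − (x + 67.6)² − (y + 96.6)² with x = 24.001, y = 37.301, so z ≈ 14.923 ≈ 14.9 km.
Check against SEIS_06 (with the unrounded solution): distance 154.15 ≈ 154.15 km. ✓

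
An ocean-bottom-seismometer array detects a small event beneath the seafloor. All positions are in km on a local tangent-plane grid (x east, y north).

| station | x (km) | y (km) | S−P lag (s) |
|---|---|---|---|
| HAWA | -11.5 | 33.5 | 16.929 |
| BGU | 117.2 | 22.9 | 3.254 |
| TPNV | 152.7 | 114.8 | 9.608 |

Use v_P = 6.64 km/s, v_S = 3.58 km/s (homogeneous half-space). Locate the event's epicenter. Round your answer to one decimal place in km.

Distance from S−P lag: d = Δt · v_P v_S / (v_P − v_S) = Δt · (6.64·3.58)/(6.64−3.58) ≈ 7.7684·Δt.
So d_HAWA = 131.51, d_BGU = 25.28, d_TPNV = 74.64 km.
Circle about each station: (x + 11.5)² + (y − 33.5)² = 131.51²; (x − 117.2)² + (y − 22.9)² = 25.28²; (x − 152.7)² + (y − 114.8)² = 74.64².
Subtracting pairs of circle equations eliminates x²+y² and gives linear equations (the radical axes):
257.4 x − 21.2 y = 29661.55
328.4 x + 162.6 y = 46965.58
Solving the 2×2 system: x ≈ 119.2, y ≈ 48.1 km.
Check against HAWA (with the unrounded x, y): √((x + 11.5)²+(y − 33.5)²) = 131.51 ≈ 131.51 km. ✓

x ≈ 119.2 km, y ≈ 48.1 km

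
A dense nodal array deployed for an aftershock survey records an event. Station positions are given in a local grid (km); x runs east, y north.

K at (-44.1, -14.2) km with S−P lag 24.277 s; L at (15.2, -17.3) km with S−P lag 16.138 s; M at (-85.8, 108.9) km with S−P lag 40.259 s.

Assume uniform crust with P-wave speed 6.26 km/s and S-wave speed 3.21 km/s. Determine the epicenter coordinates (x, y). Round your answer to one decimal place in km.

x ≈ 102.7 km, y ≈ -77.7 km

Distance from S−P lag: d = Δt · v_P v_S / (v_P − v_S) = Δt · (6.26·3.21)/(6.26−3.21) ≈ 6.5884·Δt.
So d_K = 159.95, d_L = 106.32, d_M = 265.24 km.
Circle about each station: (x + 44.1)² + (y + 14.2)² = 159.95²; (x − 15.2)² + (y + 17.3)² = 106.32²; (x + 85.8)² + (y − 108.9)² = 265.24².
Subtracting the K equation from the L and M equations removes the quadratic terms:
118.6 x − 6.2 y = 12663.94
-83.4 x + 246.2 y = -27693.86
Solving the 2×2 system: x ≈ 102.7, y ≈ -77.7 km.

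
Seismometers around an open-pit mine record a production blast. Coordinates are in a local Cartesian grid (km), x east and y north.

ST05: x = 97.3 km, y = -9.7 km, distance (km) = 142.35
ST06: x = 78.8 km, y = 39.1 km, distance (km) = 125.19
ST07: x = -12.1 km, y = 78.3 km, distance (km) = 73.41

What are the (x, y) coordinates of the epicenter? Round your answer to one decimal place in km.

Circle about each station: (x − 97.3)² + (y + 9.7)² = 142.35²; (x − 78.8)² + (y − 39.1)² = 125.19²; (x + 12.1)² + (y − 78.3)² = 73.41².
Subtracting pairs of circle equations eliminates x²+y² and gives linear equations (the radical axes):
-37.0 x + 97.6 y = 2767.86
-218.8 x + 176.0 y = 11590.41
Solving the 2×2 system: x ≈ -43.4, y ≈ 11.9 km.

-43.4 km east, 11.9 km north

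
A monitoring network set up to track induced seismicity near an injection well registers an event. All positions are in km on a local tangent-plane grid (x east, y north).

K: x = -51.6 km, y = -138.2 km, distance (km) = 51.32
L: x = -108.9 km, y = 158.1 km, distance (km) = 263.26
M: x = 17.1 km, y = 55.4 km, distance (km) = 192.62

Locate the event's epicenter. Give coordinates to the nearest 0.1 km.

(-90.3, -104.5)

Circle about each station: (x + 51.6)² + (y + 138.2)² = 51.32²; (x + 108.9)² + (y − 158.1)² = 263.26²; (x − 17.1)² + (y − 55.4)² = 192.62².
Subtracting the K equation from the L and M equations removes the quadratic terms:
-114.6 x + 592.6 y = -51579.07
137.4 x + 387.2 y = -52868.95
Solving the 2×2 system: x ≈ -90.3, y ≈ -104.5 km.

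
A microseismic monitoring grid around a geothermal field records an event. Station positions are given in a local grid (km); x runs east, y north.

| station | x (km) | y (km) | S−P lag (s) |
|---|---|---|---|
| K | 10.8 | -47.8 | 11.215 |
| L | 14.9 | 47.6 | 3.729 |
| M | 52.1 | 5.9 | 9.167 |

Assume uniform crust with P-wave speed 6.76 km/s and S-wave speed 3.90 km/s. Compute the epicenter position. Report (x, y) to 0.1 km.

Distance from S−P lag: d = Δt · v_P v_S / (v_P − v_S) = Δt · (6.76·3.90)/(6.76−3.90) ≈ 9.2182·Δt.
So d_K = 103.38, d_L = 34.37, d_M = 84.50 km.
Circle about each station: (x − 10.8)² + (y + 47.8)² = 103.38²; (x − 14.9)² + (y − 47.6)² = 34.37²; (x − 52.1)² + (y − 5.9)² = 84.50².
Subtracting pairs of circle equations eliminates x²+y² and gives linear equations (the radical axes):
8.2 x + 190.8 y = 9592.42
82.6 x + 107.4 y = 3894.91
Solving the 2×2 system: x ≈ -19.3, y ≈ 51.1 km.

x ≈ -19.3 km, y ≈ 51.1 km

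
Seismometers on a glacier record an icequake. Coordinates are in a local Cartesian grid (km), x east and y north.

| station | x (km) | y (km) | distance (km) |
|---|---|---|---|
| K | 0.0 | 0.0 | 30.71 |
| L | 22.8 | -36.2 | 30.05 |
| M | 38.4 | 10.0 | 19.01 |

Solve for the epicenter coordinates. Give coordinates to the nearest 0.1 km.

29.9 km east, -7.0 km north

Circle about each station: x² + y² = 30.71²; (x − 22.8)² + (y + 36.2)² = 30.05²; (x − 38.4)² + (y − 10.0)² = 19.01².
Subtracting the K equation from the L and M equations removes the quadratic terms:
45.6 x − 72.4 y = 1870.38
76.8 x + 20.0 y = 2156.28
Solving the 2×2 system: x ≈ 29.9, y ≈ -7.0 km.
Check against K (with the unrounded x, y): √(x²+y²) = 30.71 ≈ 30.71 km. ✓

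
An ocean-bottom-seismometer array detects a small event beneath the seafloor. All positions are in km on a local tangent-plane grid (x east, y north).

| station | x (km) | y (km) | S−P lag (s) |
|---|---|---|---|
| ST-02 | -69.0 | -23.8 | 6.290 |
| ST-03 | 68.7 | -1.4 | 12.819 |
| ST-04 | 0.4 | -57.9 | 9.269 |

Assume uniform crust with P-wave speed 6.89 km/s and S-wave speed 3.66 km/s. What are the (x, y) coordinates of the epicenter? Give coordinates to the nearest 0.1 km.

x ≈ -31.0 km, y ≈ 7.3 km

Distance from S−P lag: d = Δt · v_P v_S / (v_P − v_S) = Δt · (6.89·3.66)/(6.89−3.66) ≈ 7.8072·Δt.
So d_ST-02 = 49.11, d_ST-03 = 100.08, d_ST-04 = 72.37 km.
Circle about each station: (x + 69.0)² + (y + 23.8)² = 49.11²; (x − 68.7)² + (y + 1.4)² = 100.08²; (x − 0.4)² + (y + 57.9)² = 72.37².
Subtracting the ST-02 equation from the ST-03 and ST-04 equations removes the quadratic terms:
275.4 x + 44.8 y = -8210.00
138.8 x − 68.2 y = -4800.49
Solving the 2×2 system: x ≈ -31.0, y ≈ 7.3 km.
Check against ST-02 (with the unrounded x, y): √((x + 69.0)²+(y + 23.8)²) = 49.11 ≈ 49.11 km. ✓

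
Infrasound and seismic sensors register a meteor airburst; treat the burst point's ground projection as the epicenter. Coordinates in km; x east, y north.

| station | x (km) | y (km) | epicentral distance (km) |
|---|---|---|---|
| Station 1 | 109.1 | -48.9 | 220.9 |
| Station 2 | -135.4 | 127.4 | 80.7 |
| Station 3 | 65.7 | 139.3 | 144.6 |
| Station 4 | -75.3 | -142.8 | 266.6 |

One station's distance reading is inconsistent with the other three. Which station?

Solve using three stations at a time. Using Station 1, Station 2, Station 3 (subtract circle equations pairwise → linear system) gives (x, y) ≈ (-67.7, 83.5).
Distances from that point to each station vs reported:
  Station 1: calculated 220.9 vs reported 220.9 → residual 0.0 km
  Station 2: calculated 80.7 vs reported 80.7 → residual 0.0 km
  Station 3: calculated 144.6 vs reported 144.6 → residual 0.0 km
  Station 4: calculated 226.5 vs reported 266.6 → residual 40.1 km
Station 1, Station 2, Station 3 are mutually consistent (residuals ≈ 0); Station 4 is off by 40.1 km.

Station 4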